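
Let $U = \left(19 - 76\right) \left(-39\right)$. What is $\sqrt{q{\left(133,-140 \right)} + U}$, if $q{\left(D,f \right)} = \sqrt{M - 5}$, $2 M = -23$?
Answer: $\frac{\sqrt{8892 + 2 i \sqrt{66}}}{2} \approx 47.149 + 0.043077 i$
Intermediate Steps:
$M = - \frac{23}{2}$ ($M = \frac{1}{2} \left(-23\right) = - \frac{23}{2} \approx -11.5$)
$q{\left(D,f \right)} = \frac{i \sqrt{66}}{2}$ ($q{\left(D,f \right)} = \sqrt{- \frac{23}{2} - 5} = \sqrt{- \frac{33}{2}} = \frac{i \sqrt{66}}{2}$)
$U = 2223$ ($U = \left(-57\right) \left(-39\right) = 2223$)
$\sqrt{q{\left(133,-140 \right)} + U} = \sqrt{\frac{i \sqrt{66}}{2} + 2223} = \sqrt{2223 + \frac{i \sqrt{66}}{2}}$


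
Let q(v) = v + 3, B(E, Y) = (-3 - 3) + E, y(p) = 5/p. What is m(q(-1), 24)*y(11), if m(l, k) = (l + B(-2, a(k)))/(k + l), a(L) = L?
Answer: -15/143 ≈ -0.10490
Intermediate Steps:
B(E, Y) = -6 + E
q(v) = 3 + v
m(l, k) = (-8 + l)/(k + l) (m(l, k) = (l + (-6 - 2))/(k + l) = (l - 8)/(k + l) = (-8 + l)/(k + l))
m(q(-1), 24)*y(11) = ((-8 + (3 - 1))/(24 + (3 - 1)))*(5/11) = ((-8 + 2)/(24 + 2))*(5*(1/11)) = (-6/26)*(5/11) = ((1/26)*(-6))*(5/11) = -3/13*5/11 = -15/143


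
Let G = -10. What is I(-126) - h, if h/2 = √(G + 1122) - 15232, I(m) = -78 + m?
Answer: 30260 - 4*√278 ≈ 30193.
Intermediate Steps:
h = -30464 + 4*√278 (h = 2*(√(-10 + 1122) - 15232) = 2*(√1112 - 15232) = 2*(2*√278 - 15232) = 2*(-15232 + 2*√278) = -30464 + 4*√278 ≈ -30397.)
I(-126) - h = (-78 - 126) - (-30464 + 4*√278) = -204 + (30464 - 4*√278) = 30260 - 4*√278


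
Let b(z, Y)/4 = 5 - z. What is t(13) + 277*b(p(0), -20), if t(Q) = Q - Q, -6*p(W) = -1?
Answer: 16066/3 ≈ 5355.3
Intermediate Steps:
p(W) = ⅙ (p(W) = -⅙*(-1) = ⅙)
b(z, Y) = 20 - 4*z (b(z, Y) = 4*(5 - z) = 20 - 4*z)
t(Q) = 0
t(13) + 277*b(p(0), -20) = 0 + 277*(20 - 4*⅙) = 0 + 277*(20 - ⅔) = 0 + 277*(58/3) = 0 + 16066/3 = 16066/3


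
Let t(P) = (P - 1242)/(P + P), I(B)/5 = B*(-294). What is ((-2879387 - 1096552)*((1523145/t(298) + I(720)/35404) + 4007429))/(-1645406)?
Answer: 3613604530299028353/490997612488 ≈ 7.3597e+6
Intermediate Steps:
I(B) = -1470*B (I(B) = 5*(B*(-294)) = 5*(-294*B) = -1470*B)
t(P) = (-1242 + P)/(2*P) (t(P) = (-1242 + P)/((2*P)) = (-1242 + P)*(1/(2*P)) = (-1242 + P)/(2*P))
((-2879387 - 1096552)*((1523145/t(298) + I(720)/35404) + 4007429))/(-1645406) = ((-2879387 - 1096552)*((1523145/(((½)*(-1242 + 298)/298)) - 1470*720/35404) + 4007429))/(-1645406) = -3975939*((1523145/(((½)*(1/298)*(-944))) - 1058400*1/35404) + 4007429)*(-1/1645406) = -3975939*((1523145/(-236/149) - 264600/8851) + 4007429)*(-1/1645406) = -3975939*((1523145*(-149/236) - 264600/8851) + 4007429)*(-1/1645406) = -3975939*((-226948605/236 - 264600/8851) + 4007429)*(-1/1645406) = -3975939*(-2008784548455/2088836 + 4007429)*(-1/1645406) = -3975939*6362077414189/2088836*(-1/1645406) = -25295231712093198471/2088836*(-1/1645406) = 3613604530299028353/490997612488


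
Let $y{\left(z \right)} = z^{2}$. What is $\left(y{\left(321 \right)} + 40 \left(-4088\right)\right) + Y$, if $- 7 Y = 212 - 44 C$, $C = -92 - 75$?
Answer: $-61559$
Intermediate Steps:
$C = -167$
$Y = -1080$ ($Y = - \frac{212 - -7348}{7} = - \frac{212 + 7348}{7} = \left(- \frac{1}{7}\right) 7560 = -1080$)
$\left(y{\left(321 \right)} + 40 \left(-4088\right)\right) + Y = \left(321^{2} + 40 \left(-4088\right)\right) - 1080 = \left(103041 - 163520\right) - 1080 = -60479 - 1080 = -61559$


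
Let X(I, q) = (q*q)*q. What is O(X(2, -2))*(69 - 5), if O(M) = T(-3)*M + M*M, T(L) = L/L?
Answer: 3584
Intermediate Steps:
T(L) = 1
X(I, q) = q**3 (X(I, q) = q**2*q = q**3)
O(M) = M + M**2 (O(M) = 1*M + M*M = M + M**2)
O(X(2, -2))*(69 - 5) = ((-2)**3*(1 + (-2)**3))*(69 - 5) = -8*(1 - 8)*64 = -8*(-7)*64 = 56*64 = 3584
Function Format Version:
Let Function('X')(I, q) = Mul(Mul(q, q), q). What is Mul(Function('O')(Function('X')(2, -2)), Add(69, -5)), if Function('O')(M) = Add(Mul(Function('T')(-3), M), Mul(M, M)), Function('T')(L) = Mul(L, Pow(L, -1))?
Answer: 3584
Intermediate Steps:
Function('T')(L) = 1
Function('X')(I, q) = Pow(q, 3) (Function('X')(I, q) = Mul(Pow(q, 2), q) = Pow(q, 3))
Function('O')(M) = Add(M, Pow(M, 2)) (Function('O')(M) = Add(Mul(1, M), Mul(M, M)) = Add(M, Pow(M, 2)))
Mul(Function('O')(Function('X')(2, -2)), Add(69, -5)) = Mul(Mul(Pow(-2, 3), Add(1, Pow(-2, 3))), Add(69, -5)) = Mul(Mul(-8, Add(1, -8)), 64) = Mul(Mul(-8, -7), 64) = Mul(56, 64) = 3584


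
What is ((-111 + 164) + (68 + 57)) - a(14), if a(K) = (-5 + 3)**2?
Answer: 174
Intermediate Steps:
a(K) = 4 (a(K) = (-2)**2 = 4)
((-111 + 164) + (68 + 57)) - a(14) = ((-111 + 164) + (68 + 57)) - 1*4 = (53 + 125) - 4 = 178 - 4 = 174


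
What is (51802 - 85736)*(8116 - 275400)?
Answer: 9070015256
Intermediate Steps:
(51802 - 85736)*(8116 - 275400) = -33934*(-267284) = 9070015256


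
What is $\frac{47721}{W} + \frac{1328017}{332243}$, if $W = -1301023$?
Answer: $\frac{1711925693188}{432255784589} \approx 3.9604$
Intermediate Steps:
$\frac{47721}{W} + \frac{1328017}{332243} = \frac{47721}{-1301023} + \frac{1328017}{332243} = 47721 \left(- \frac{1}{1301023}\right) + 1328017 \cdot \frac{1}{332243} = - \frac{47721}{1301023} + \frac{1328017}{332243} = \frac{1711925693188}{432255784589}$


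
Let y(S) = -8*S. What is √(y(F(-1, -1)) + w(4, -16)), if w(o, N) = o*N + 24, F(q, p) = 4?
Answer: 6*I*√2 ≈ 8.4853*I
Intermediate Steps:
w(o, N) = 24 + N*o (w(o, N) = N*o + 24 = 24 + N*o)
√(y(F(-1, -1)) + w(4, -16)) = √(-8*4 + (24 - 16*4)) = √(-32 + (24 - 64)) = √(-32 - 40) = √(-72) = 6*I*√2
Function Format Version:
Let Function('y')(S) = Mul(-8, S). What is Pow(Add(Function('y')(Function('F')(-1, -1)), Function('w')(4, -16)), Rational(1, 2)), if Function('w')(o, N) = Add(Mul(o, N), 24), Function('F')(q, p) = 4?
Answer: Mul(6, I, Pow(2, Rational(1, 2))) ≈ Mul(8.4853, I)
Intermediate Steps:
Function('w')(o, N) = Add(24, Mul(N, o)) (Function('w')(o, N) = Add(Mul(N, o), 24) = Add(24, Mul(N, o)))
Pow(Add(Function('y')(Function('F')(-1, -1)), Function('w')(4, -16)), Rational(1, 2)) = Pow(Add(Mul(-8, 4), Add(24, Mul(-16, 4))), Rational(1, 2)) = Pow(Add(-32, Add(24, -64)), Rational(1, 2)) = Pow(Add(-32, -40), Rational(1, 2)) = Pow(-72, Rational(1, 2)) = Mul(6, I, Pow(2, Rational(1, 2)))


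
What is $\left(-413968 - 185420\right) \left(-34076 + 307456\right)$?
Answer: $-163860691440$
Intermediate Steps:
$\left(-413968 - 185420\right) \left(-34076 + 307456\right) = \left(-599388\right) 273380 = -163860691440$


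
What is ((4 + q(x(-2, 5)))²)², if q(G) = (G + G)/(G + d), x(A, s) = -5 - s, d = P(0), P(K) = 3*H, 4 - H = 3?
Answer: 5308416/2401 ≈ 2210.9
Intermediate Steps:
H = 1 (H = 4 - 1*3 = 4 - 3 = 1)
P(K) = 3 (P(K) = 3*1 = 3)
d = 3
q(G) = 2*G/(3 + G) (q(G) = (G + G)/(G + 3) = (2*G)/(3 + G) = 2*G/(3 + G))
((4 + q(x(-2, 5)))²)² = ((4 + 2*(-5 - 1*5)/(3 + (-5 - 1*5)))²)² = ((4 + 2*(-5 - 5)/(3 + (-5 - 5)))²)² = ((4 + 2*(-10)/(3 - 10))²)² = ((4 + 2*(-10)/(-7))²)² = ((4 + 2*(-10)*(-⅐))²)² = ((4 + 20/7)²)² = ((48/7)²)² = (2304/49)² = 5308416/2401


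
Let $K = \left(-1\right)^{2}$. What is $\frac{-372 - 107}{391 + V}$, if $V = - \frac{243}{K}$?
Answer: $- \frac{479}{148} \approx -3.2365$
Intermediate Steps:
$K = 1$
$V = -243$ ($V = - \frac{243}{1} = \left(-243\right) 1 = -243$)
$\frac{-372 - 107}{391 + V} = \frac{-372 - 107}{391 - 243} = - \frac{479}{148}$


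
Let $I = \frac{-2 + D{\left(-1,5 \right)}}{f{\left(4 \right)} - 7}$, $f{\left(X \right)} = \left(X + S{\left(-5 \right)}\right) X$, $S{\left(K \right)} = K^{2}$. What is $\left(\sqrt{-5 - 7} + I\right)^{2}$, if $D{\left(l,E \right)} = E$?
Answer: $- \frac{142563}{11881} + \frac{12 i \sqrt{3}}{109} \approx -11.999 + 0.19068 i$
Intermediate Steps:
$f{\left(X \right)} = X \left(25 + X\right)$ ($f{\left(X \right)} = \left(X + \left(-5\right)^{2}\right) X = \left(X + 25\right) X = \left(25 + X\right) X = X \left(25 + X\right)$)
$I = \frac{3}{109}$ ($I = \frac{-2 + 5}{4 \left(25 + 4\right) - 7} = \frac{3}{4 \cdot 29 - 7} = \frac{3}{116 - 7} = \frac{3}{109} \approx 0.027523$)
$\left(\sqrt{-5 - 7} + I\right)^{2} = \left(\sqrt{-5 - 7} + \frac{3}{109}\right)^{2} = \left(\sqrt{-12} + \frac{3}{109}\right)^{2} = \left(2 i \sqrt{3} + \frac{3}{109}\right)^{2} = \left(\frac{3}{109} + 2 i \sqrt{3}\right)^{2}$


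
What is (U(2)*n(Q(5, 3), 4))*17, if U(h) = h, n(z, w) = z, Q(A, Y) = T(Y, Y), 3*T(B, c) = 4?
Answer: 136/3 ≈ 45.333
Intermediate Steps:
T(B, c) = 4/3 (T(B, c) = (⅓)*4 = 4/3)
Q(A, Y) = 4/3
(U(2)*n(Q(5, 3), 4))*17 = (2*(4/3))*17 = (8/3)*17 = 136/3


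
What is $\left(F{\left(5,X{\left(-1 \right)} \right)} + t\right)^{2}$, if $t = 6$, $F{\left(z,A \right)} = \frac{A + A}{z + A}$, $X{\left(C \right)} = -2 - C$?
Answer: $\frac{121}{4} \approx 30.25$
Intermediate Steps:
$F{\left(z,A \right)} = \frac{2 A}{A + z}$
$\left(F{\left(5,X{\left(-1 \right)} \right)} + t\right)^{2} = \left(\frac{2 \left(-2 - -1\right)}{\left(-2 - -1\right) + 5} + 6\right)^{2} = \left(\frac{2 \left(-2 + 1\right)}{\left(-2 + 1\right) + 5} + 6\right)^{2} = \left(2 \left(-1\right) \frac{1}{-1 + 5} + 6\right)^{2} = \left(2 \left(-1\right) \frac{1}{4} + 6\right)^{2} = \left(- \frac{1}{2} + 6\right)^{2} = \left(\frac{11}{2}\right)^{2} = \frac{121}{4}$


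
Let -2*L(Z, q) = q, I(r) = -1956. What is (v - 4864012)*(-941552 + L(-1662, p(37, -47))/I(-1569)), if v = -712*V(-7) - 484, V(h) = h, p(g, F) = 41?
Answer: 2237411280738137/489 ≈ 4.5755e+12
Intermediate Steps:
L(Z, q) = -q/2
v = 4500 (v = -712*(-7) - 484 = 4984 - 484 = 4500)
(v - 4864012)*(-941552 + L(-1662, p(37, -47))/I(-1569)) = (4500 - 4864012)*(-941552 - ½*41/(-1956)) = -4859512*(-941552 - 41/2*(-1/1956)) = -4859512*(-941552 + 41/3912) = -4859512*(-3683351383/3912) = 2237411280738137/489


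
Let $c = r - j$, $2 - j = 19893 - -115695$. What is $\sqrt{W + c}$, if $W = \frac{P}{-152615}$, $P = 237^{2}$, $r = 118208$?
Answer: $\frac{\sqrt{5911193321243715}}{152615} \approx 503.78$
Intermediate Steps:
$P = 56169$
$j = -135586$ ($j = 2 - \left(19893 - -115695\right) = 2 - \left(19893 + 115695\right) = 2 - 135588 = -135586$)
$W = - \frac{56169}{152615}$ ($W = \frac{56169}{-152615} = 56169 \left(- \frac{1}{152615}\right) = - \frac{56169}{152615} \approx -0.36804$)
$c = 253794$ ($c = 118208 - -135586 = 118208 + 135586 = 253794$)
$\sqrt{W + c} = \sqrt{- \frac{56169}{152615} + 253794} = \sqrt{\frac{38732715141}{152615}} = \frac{\sqrt{5911193321243715}}{152615}$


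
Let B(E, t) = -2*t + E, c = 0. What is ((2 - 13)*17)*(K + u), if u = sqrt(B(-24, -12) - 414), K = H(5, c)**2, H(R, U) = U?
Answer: -561*I*sqrt(46) ≈ -3804.9*I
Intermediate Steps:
B(E, t) = E - 2*t
K = 0 (K = 0**2 = 0)
u = 3*I*sqrt(46) (u = sqrt((-24 - 2*(-12)) - 414) = sqrt((-24 + 24) - 414) = sqrt(0 - 414) = sqrt(-414) = 3*I*sqrt(46) ≈ 20.347*I)
((2 - 13)*17)*(K + u) = ((2 - 13)*17)*(0 + 3*I*sqrt(46)) = (-11*17)*(3*I*sqrt(46)) = -561*I*sqrt(46)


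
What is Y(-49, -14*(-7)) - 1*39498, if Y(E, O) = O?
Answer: -39400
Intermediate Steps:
Y(-49, -14*(-7)) - 1*39498 = -14*(-7) - 1*39498 = 98 - 39498 = -39400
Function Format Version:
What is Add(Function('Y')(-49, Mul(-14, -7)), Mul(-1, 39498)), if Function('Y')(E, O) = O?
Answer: -39400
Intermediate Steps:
Add(Function('Y')(-49, Mul(-14, -7)), Mul(-1, 39498)) = Add(Mul(-14, -7), Mul(-1, 39498)) = Add(98, -39498) = -39400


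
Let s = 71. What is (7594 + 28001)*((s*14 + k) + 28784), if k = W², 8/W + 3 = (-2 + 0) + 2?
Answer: 1060201030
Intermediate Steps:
W = -8/3 (W = 8/(-3 + ((-2 + 0) + 2)) = 8/(-3 + (-2 + 2)) = 8/(-3 + 0) = 8/(-3) = 8*(-⅓) = -8/3 ≈ -2.6667)
k = 64/9 (k = (-8/3)² = 64/9 ≈ 7.1111)
(7594 + 28001)*((s*14 + k) + 28784) = (7594 + 28001)*((71*14 + 64/9) + 28784) = 35595*((994 + 64/9) + 28784) = 35595*(9010/9 + 28784) = 35595*(268066/9) = 1060201030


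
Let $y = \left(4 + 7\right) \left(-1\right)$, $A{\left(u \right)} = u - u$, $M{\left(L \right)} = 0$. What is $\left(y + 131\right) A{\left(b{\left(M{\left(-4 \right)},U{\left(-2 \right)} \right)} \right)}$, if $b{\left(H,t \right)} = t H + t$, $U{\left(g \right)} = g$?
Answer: $0$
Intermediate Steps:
$b{\left(H,t \right)} = t + H t$ ($b{\left(H,t \right)} = H t + t = t + H t$)
$A{\left(u \right)} = 0$
$y = -11$ ($y = 11 \left(-1\right) = -11$)
$\left(y + 131\right) A{\left(b{\left(M{\left(-4 \right)},U{\left(-2 \right)} \right)} \right)} = \left(-11 + 131\right) 0 = 120 \cdot 0 = 0$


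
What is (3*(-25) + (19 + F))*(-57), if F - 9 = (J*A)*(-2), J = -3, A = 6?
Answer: 627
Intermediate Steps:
F = 45 (F = 9 - 3*6*(-2) = 9 - 18*(-2) = 9 + 36 = 45)
(3*(-25) + (19 + F))*(-57) = (3*(-25) + (19 + 45))*(-57) = (-75 + 64)*(-57) = -11*(-57) = 627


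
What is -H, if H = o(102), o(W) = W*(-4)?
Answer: 408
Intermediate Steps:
o(W) = -4*W
H = -408 (H = -4*102 = -408)
-H = -1*(-408) = 408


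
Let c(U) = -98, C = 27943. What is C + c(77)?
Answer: 27845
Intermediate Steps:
C + c(77) = 27943 - 98 = 27845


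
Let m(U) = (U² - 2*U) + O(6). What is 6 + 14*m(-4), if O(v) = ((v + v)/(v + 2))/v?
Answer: 691/2 ≈ 345.50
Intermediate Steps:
O(v) = 2/(2 + v) (O(v) = ((2*v)/(2 + v))/v = (2*v/(2 + v))/v = 2/(2 + v))
m(U) = ¼ + U² - 2*U (m(U) = (U² - 2*U) + 2/(2 + 6) = (U² - 2*U) + 2/8 = (U² - 2*U) + 2*(⅛) = (U² - 2*U) + ¼ = ¼ + U² - 2*U)
6 + 14*m(-4) = 6 + 14*(¼ + (-4)² - 2*(-4)) = 6 + 14*(¼ + 16 + 8) = 6 + 14*(97/4) = 6 + 679/2 = 691/2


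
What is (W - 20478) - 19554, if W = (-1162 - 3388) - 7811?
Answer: -52393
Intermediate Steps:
W = -12361 (W = -4550 - 7811 = -12361)
(W - 20478) - 19554 = (-12361 - 20478) - 19554 = -32839 - 19554 = -52393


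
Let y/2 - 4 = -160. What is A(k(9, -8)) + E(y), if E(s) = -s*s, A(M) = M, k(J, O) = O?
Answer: -97352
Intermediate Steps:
y = -312 (y = 8 + 2*(-160) = 8 - 320 = -312)
E(s) = -s**2
A(k(9, -8)) + E(y) = -8 - 1*(-312)**2 = -8 - 1*97344 = -8 - 97344 = -97352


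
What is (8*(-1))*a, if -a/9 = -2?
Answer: -144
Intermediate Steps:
a = 18 (a = -9*(-2) = 18)
(8*(-1))*a = (8*(-1))*18 = -8*18 = -144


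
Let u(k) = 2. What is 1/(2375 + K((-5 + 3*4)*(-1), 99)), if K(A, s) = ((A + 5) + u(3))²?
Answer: 1/2375 ≈ 0.00042105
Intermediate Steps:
K(A, s) = (7 + A)² (K(A, s) = ((A + 5) + 2)² = ((5 + A) + 2)² = (7 + A)²)
1/(2375 + K((-5 + 3*4)*(-1), 99)) = 1/(2375 + (7 + (-5 + 3*4)*(-1))²) = 1/(2375 + (7 + (-5 + 12)*(-1))²) = 1/(2375 + (7 + 7*(-1))²) = 1/(2375 + (7 - 7)²) = 1/(2375 + 0²) = 1/(2375 + 0) = 1/2375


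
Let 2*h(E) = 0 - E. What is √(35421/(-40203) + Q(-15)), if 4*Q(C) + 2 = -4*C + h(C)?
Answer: 5*√197867254/17868 ≈ 3.9362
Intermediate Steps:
h(E) = -E/2 (h(E) = (0 - E)/2 = (-E)/2 = -E/2)
Q(C) = -½ - 9*C/8 (Q(C) = -½ + (-4*C - C/2)/4 = -½ + (-9*C/2)/4 = -½ - 9*C/8)
√(35421/(-40203) + Q(-15)) = √(35421/(-40203) + (-½ - 9/8*(-15))) = √(35421*(-1/40203) + (-½ + 135/8)) = √(-11807/13401 + 131/8) = √(1661075/107208) = 5*√197867254/17868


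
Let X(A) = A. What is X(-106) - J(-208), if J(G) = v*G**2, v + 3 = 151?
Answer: -6403178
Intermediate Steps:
v = 148 (v = -3 + 151 = 148)
J(G) = 148*G**2
X(-106) - J(-208) = -106 - 148*(-208)**2 = -106 - 148*43264 = -106 - 1*6403072 = -106 - 6403072 = -6403178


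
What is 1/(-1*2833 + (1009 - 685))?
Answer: -1/2509 ≈ -0.00039857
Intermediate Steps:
1/(-1*2833 + (1009 - 685)) = 1/(-2833 + 324) = 1/(-2509) = -1/2509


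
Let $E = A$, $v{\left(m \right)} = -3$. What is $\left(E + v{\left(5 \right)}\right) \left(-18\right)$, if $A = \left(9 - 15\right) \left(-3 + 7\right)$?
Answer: $486$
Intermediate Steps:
$A = -24$ ($A = \left(-6\right) 4 = -24$)
$E = -24$
$\left(E + v{\left(5 \right)}\right) \left(-18\right) = \left(-24 - 3\right) \left(-18\right) = \left(-27\right) \left(-18\right) = 486$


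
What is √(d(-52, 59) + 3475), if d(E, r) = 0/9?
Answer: 5*√139 ≈ 58.949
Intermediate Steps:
d(E, r) = 0 (d(E, r) = 0*(⅑) = 0)
√(d(-52, 59) + 3475) = √(0 + 3475) = √3475 = 5*√139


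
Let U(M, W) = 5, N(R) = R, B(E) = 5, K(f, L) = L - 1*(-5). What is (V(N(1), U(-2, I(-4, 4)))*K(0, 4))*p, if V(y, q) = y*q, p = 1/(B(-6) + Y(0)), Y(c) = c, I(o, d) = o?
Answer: 9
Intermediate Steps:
K(f, L) = 5 + L (K(f, L) = L + 5 = 5 + L)
p = ⅕ (p = 1/(5 + 0) = 1/5 = ⅕ ≈ 0.20000)
V(y, q) = q*y
(V(N(1), U(-2, I(-4, 4)))*K(0, 4))*p = ((5*1)*(5 + 4))*(⅕) = (5*9)*(⅕) = 45*(⅕) = 9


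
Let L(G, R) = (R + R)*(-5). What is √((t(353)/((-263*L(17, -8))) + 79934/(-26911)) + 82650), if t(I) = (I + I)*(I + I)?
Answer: √1432108995141312285/4163290 ≈ 287.44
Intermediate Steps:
L(G, R) = -10*R (L(G, R) = (2*R)*(-5) = -10*R)
t(I) = 4*I² (t(I) = (2*I)*(2*I) = 4*I²)
√((t(353)/((-263*L(17, -8))) + 79934/(-26911)) + 82650) = √(((4*353²)/((-(-2630)*(-8))) + 79934/(-26911)) + 82650) = √(((4*124609)/((-263*80)) + 79934*(-1/26911)) + 82650) = √((498436/(-21040) - 4702/1583) + 82650) = √((498436*(-1/21040) - 4702/1583) + 82650) = √((-124609/5260 - 4702/1583) + 82650) = √(-221988567/8326580 + 82650) = √(687969848433/8326580) = √1432108995141312285/4163290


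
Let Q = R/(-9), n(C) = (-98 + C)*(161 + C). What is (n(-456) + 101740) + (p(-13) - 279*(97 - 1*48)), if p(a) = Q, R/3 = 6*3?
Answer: 251493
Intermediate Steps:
R = 54 (R = 3*(6*3) = 3*18 = 54)
Q = -6 (Q = 54/(-9) = 54*(-⅑) = -6)
p(a) = -6
(n(-456) + 101740) + (p(-13) - 279*(97 - 1*48)) = ((-15778 + (-456)² + 63*(-456)) + 101740) + (-6 - 279*(97 - 1*48)) = ((-15778 + 207936 - 28728) + 101740) + (-6 - 279*(97 - 48)) = (163430 + 101740) + (-6 - 279*49) = 265170 + (-6 - 13671) = 265170 - 13677 = 251493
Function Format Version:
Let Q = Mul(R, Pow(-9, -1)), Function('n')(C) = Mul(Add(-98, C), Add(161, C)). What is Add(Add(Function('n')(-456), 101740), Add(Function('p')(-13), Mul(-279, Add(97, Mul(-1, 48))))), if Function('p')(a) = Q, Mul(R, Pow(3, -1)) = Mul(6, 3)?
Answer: 251493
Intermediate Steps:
R = 54 (R = Mul(3, Mul(6, 3)) = Mul(3, 18) = 54)
Q = -6 (Q = Mul(54, Pow(-9, -1)) = Mul(54, Rational(-1, 9)) = -6)
Function('p')(a) = -6
Add(Add(Function('n')(-456), 101740), Add(Function('p')(-13), Mul(-279, Add(97, Mul(-1, 48))))) = Add(Add(Add(-15778, Pow(-456, 2), Mul(63, -456)), 101740), Add(-6, Mul(-279, Add(97, Mul(-1, 48))))) = Add(Add(Add(-15778, 207936, -28728), 101740), Add(-6, Mul(-279, Add(97, -48)))) = Add(Add(163430, 101740), Add(-6, Mul(-279, 49))) = Add(265170, Add(-6, -13671)) = Add(265170, -13677) = 251493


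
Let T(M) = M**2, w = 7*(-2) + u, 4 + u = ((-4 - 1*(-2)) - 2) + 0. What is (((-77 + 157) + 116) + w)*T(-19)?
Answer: 62814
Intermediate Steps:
u = -8 (u = -4 + (((-4 - 1*(-2)) - 2) + 0) = -4 + (((-4 + 2) - 2) + 0) = -4 + ((-2 - 2) + 0) = -4 + (-4 + 0) = -4 - 4 = -8)
w = -22 (w = 7*(-2) - 8 = -14 - 8 = -22)
(((-77 + 157) + 116) + w)*T(-19) = (((-77 + 157) + 116) - 22)*(-19)**2 = ((80 + 116) - 22)*361 = (196 - 22)*361 = 174*361 = 62814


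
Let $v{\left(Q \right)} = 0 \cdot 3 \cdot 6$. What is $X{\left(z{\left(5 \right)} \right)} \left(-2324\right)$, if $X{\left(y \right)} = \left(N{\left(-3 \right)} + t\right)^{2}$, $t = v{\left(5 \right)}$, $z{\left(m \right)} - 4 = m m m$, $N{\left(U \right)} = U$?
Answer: $-20916$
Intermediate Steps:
$z{\left(m \right)} = 4 + m^{3}$ ($z{\left(m \right)} = 4 + m m m = 4 + m^{2} m = 4 + m^{3}$)
$v{\left(Q \right)} = 0$ ($v{\left(Q \right)} = 0 \cdot 6 = 0$)
$t = 0$
$X{\left(y \right)} = 9$ ($X{\left(y \right)} = \left(-3 + 0\right)^{2} = \left(-3\right)^{2} = 9$)
$X{\left(z{\left(5 \right)} \right)} \left(-2324\right) = 9 \left(-2324\right) = -20916$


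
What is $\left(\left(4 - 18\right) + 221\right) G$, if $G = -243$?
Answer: $-50301$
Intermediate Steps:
$\left(\left(4 - 18\right) + 221\right) G = \left(\left(4 - 18\right) + 221\right) \left(-243\right) = \left(-14 + 221\right) \left(-243\right) = 207 \left(-243\right) = -50301$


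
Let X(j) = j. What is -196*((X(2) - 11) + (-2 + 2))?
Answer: 1764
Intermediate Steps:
-196*((X(2) - 11) + (-2 + 2)) = -196*((2 - 11) + (-2 + 2)) = -196*(-9 + 0) = -196*(-9) = 1764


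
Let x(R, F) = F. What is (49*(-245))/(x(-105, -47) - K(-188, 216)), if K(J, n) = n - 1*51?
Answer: 12005/212 ≈ 56.627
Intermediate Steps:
K(J, n) = -51 + n (K(J, n) = n - 51 = -51 + n)
(49*(-245))/(x(-105, -47) - K(-188, 216)) = (49*(-245))/(-47 - (-51 + 216)) = -12005/(-47 - 1*165) = -12005/(-47 - 165) = -12005/(-212) = -12005*(-1/212) = 12005/212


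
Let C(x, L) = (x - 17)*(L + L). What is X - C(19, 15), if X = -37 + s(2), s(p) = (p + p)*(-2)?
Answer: -105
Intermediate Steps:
s(p) = -4*p (s(p) = (2*p)*(-2) = -4*p)
C(x, L) = 2*L*(-17 + x) (C(x, L) = (-17 + x)*(2*L) = 2*L*(-17 + x))
X = -45 (X = -37 - 4*2 = -37 - 8 = -45)
X - C(19, 15) = -45 - 2*15*(-17 + 19) = -45 - 2*15*2 = -45 - 1*60 = -45 - 60 = -105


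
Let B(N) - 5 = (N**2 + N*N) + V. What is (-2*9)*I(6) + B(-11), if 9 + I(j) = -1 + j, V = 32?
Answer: 351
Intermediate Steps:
I(j) = -10 + j (I(j) = -9 + (-1 + j) = -10 + j)
B(N) = 37 + 2*N**2 (B(N) = 5 + ((N**2 + N*N) + 32) = 5 + ((N**2 + N**2) + 32) = 5 + (2*N**2 + 32) = 5 + (32 + 2*N**2) = 37 + 2*N**2)
(-2*9)*I(6) + B(-11) = (-2*9)*(-10 + 6) + (37 + 2*(-11)**2) = -18*(-4) + (37 + 2*121) = 72 + (37 + 242) = 72 + 279 = 351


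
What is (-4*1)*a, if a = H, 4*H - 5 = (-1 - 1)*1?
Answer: -3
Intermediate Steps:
H = 3/4 (H = 5/4 + ((-1 - 1)*1)/4 = 5/4 + (-2*1)/4 = 5/4 + (1/4)*(-2) = 5/4 - 1/2 = 3/4 ≈ 0.75000)
a = 3/4 ≈ 0.75000
(-4*1)*a = -4*1*(3/4) = -4*3/4 = -3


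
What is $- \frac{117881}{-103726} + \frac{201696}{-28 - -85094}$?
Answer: $\frac{15474392221}{4411777958} \approx 3.5075$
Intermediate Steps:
$- \frac{117881}{-103726} + \frac{201696}{-28 - -85094} = \left(-117881\right) \left(- \frac{1}{103726}\right) + \frac{201696}{-28 + 85094} = \frac{117881}{103726} + \frac{201696}{85066} = \frac{117881}{103726} + 201696 \cdot \frac{1}{85066} = \frac{117881}{103726} + \frac{100848}{42533} = \frac{15474392221}{4411777958}$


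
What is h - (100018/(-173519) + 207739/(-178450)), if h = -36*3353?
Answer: -3737604812733759/30964465550 ≈ -1.2071e+5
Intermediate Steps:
h = -120708
h - (100018/(-173519) + 207739/(-178450)) = -120708 - (100018/(-173519) + 207739/(-178450)) = -120708 - (100018*(-1/173519) + 207739*(-1/178450)) = -120708 - (-100018/173519 - 207739/178450) = -120708 - 1*(-53894875641/30964465550) = -120708 + 53894875641/30964465550 = -3737604812733759/30964465550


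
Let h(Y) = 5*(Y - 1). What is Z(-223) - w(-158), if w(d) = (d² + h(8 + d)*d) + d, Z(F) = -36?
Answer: -144132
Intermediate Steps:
h(Y) = -5 + 5*Y (h(Y) = 5*(-1 + Y) = -5 + 5*Y)
w(d) = d + d² + d*(35 + 5*d) (w(d) = (d² + (-5 + 5*(8 + d))*d) + d = (d² + (-5 + (40 + 5*d))*d) + d = (d² + (35 + 5*d)*d) + d = (d² + d*(35 + 5*d)) + d = d + d² + d*(35 + 5*d))
Z(-223) - w(-158) = -36 - 6*(-158)*(6 - 158) = -36 - 6*(-158)*(-152) = -36 - 1*144096 = -36 - 144096 = -144132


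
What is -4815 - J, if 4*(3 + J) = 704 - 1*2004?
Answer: -4487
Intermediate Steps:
J = -328 (J = -3 + (704 - 1*2004)/4 = -3 + (704 - 2004)/4 = -3 + (¼)*(-1300) = -3 - 325 = -328)
-4815 - J = -4815 - 1*(-328) = -4815 + 328 = -4487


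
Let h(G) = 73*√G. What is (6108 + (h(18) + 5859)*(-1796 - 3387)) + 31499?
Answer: -30329590 - 1135077*√2 ≈ -3.1935e+7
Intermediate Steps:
(6108 + (h(18) + 5859)*(-1796 - 3387)) + 31499 = (6108 + (73*√18 + 5859)*(-1796 - 3387)) + 31499 = (6108 + (73*(3*√2) + 5859)*(-5183)) + 31499 = (6108 + (219*√2 + 5859)*(-5183)) + 31499 = (6108 + (5859 + 219*√2)*(-5183)) + 31499 = (6108 + (-30367197 - 1135077*√2)) + 31499 = (-30361089 - 1135077*√2) + 31499 = -30329590 - 1135077*√2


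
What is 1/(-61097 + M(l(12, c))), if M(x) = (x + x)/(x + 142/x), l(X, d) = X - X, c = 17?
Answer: -1/61097 ≈ -1.6367e-5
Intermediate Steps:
l(X, d) = 0
M(x) = 2*x/(x + 142/x) (M(x) = (2*x)/(x + 142/x) = 2*x/(x + 142/x))
1/(-61097 + M(l(12, c))) = 1/(-61097 + 2*0**2/(142 + 0**2)) = 1/(-61097 + 2*0/(142 + 0)) = 1/(-61097 + 2*0/142) = 1/(-61097 + 2*0*(1/142)) = 1/(-61097 + 0) = 1/(-61097) = -1/61097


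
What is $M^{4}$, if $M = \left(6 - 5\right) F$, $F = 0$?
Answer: $0$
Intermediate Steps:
$M = 0$ ($M = \left(6 - 5\right) 0 = 1 \cdot 0 = 0$)
$M^{4} = 0^{4} = 0$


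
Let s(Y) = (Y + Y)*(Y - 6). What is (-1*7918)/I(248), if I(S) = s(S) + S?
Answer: -3959/60140 ≈ -0.065830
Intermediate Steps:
s(Y) = 2*Y*(-6 + Y) (s(Y) = (2*Y)*(-6 + Y) = 2*Y*(-6 + Y))
I(S) = S + 2*S*(-6 + S) (I(S) = 2*S*(-6 + S) + S = S + 2*S*(-6 + S))
(-1*7918)/I(248) = (-1*7918)/((248*(-11 + 2*248))) = -7918*1/(248*(-11 + 496)) = -7918/(248*485) = -7918/120280 = -7918*1/120280 = -3959/60140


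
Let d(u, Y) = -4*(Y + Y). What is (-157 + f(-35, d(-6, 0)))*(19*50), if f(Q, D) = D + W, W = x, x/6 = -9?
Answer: -200450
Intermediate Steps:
x = -54 (x = 6*(-9) = -54)
W = -54
d(u, Y) = -8*Y
f(Q, D) = -54 + D (f(Q, D) = D - 54 = -54 + D)
(-157 + f(-35, d(-6, 0)))*(19*50) = (-157 + (-54 - 8*0))*(19*50) = (-157 + (-54 + 0))*950 = (-157 - 54)*950 = -211*950 = -200450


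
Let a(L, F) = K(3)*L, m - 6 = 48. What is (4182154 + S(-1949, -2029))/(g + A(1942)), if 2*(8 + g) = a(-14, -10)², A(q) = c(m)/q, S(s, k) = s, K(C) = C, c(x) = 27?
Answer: 1623591622/339467 ≈ 4782.8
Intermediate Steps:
m = 54 (m = 6 + 48 = 54)
A(q) = 27/q
a(L, F) = 3*L
g = 874 (g = -8 + (3*(-14))²/2 = -8 + (½)*(-42)² = -8 + (½)*1764 = -8 + 882 = 874)
(4182154 + S(-1949, -2029))/(g + A(1942)) = (4182154 - 1949)/(874 + 27/1942) = 4180205/(874 + 27*(1/1942)) = 4180205/(874 + 27/1942) = 4180205/(1697335/1942) = 4180205*(1942/1697335) = 1623591622/339467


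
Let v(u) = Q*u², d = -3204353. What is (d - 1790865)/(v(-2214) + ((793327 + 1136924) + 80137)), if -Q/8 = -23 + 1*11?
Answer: -2497609/236291402 ≈ -0.010570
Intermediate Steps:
Q = 96 (Q = -8*(-23 + 1*11) = -8*(-23 + 11) = -8*(-12) = 96)
v(u) = 96*u²
(d - 1790865)/(v(-2214) + ((793327 + 1136924) + 80137)) = (-3204353 - 1790865)/(96*(-2214)² + ((793327 + 1136924) + 80137)) = -4995218/(96*4901796 + (1930251 + 80137)) = -4995218/(470572416 + 2010388) = -4995218/472582804 = -4995218*1/472582804 = -2497609/236291402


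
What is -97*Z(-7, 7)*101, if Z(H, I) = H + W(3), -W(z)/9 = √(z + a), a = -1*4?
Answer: 68579 + 88173*I ≈ 68579.0 + 88173.0*I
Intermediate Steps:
a = -4
W(z) = -9*√(-4 + z) (W(z) = -9*√(z - 4) = -9*√(-4 + z))
Z(H, I) = H - 9*I (Z(H, I) = H - 9*√(-4 + 3) = H - 9*I)
-97*Z(-7, 7)*101 = -97*(-7 - 9*I)*101 = (679 + 873*I)*101 = 68579 + 88173*I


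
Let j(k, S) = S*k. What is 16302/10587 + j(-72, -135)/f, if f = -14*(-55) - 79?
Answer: 38056774/2438539 ≈ 15.606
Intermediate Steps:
f = 691 (f = 770 - 79 = 691)
16302/10587 + j(-72, -135)/f = 16302/10587 - 135*(-72)/691 = 16302*(1/10587) + 9720*(1/691) = 5434/3529 + 9720/691 = 38056774/2438539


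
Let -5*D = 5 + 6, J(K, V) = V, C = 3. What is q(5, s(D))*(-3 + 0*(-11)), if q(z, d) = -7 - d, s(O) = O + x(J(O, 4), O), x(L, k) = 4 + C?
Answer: 177/5 ≈ 35.400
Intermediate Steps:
x(L, k) = 7 (x(L, k) = 4 + 3 = 7)
D = -11/5 (D = -(5 + 6)/5 = -⅕*11 = -11/5 ≈ -2.2000)
s(O) = 7 + O (s(O) = O + 7 = 7 + O)
q(5, s(D))*(-3 + 0*(-11)) = (-7 - (7 - 11/5))*(-3 + 0*(-11)) = (-7 - 1*24/5)*(-3 + 0) = (-7 - 24/5)*(-3) = -59/5*(-3) = 177/5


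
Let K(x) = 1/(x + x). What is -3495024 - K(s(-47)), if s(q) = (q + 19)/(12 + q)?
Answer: -27960197/8 ≈ -3.4950e+6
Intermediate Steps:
s(q) = (19 + q)/(12 + q)
K(x) = 1/(2*x)
-3495024 - K(s(-47)) = -3495024 - 1/(2*((19 - 47)/(12 - 47))) = -3495024 - 1/(2*(-28/(-35))) = -3495024 - 1/(2*((-1/35*(-28)))) = -3495024 - 1/(2*⅘) = -3495024 - 5/(2*4) = -3495024 - 1*5/8 = -3495024 - 5/8 = -27960197/8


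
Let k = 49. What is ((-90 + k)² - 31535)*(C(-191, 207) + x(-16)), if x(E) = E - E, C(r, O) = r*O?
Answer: 1180337598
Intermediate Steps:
C(r, O) = O*r
x(E) = 0
((-90 + k)² - 31535)*(C(-191, 207) + x(-16)) = ((-90 + 49)² - 31535)*(207*(-191) + 0) = ((-41)² - 31535)*(-39537 + 0) = (1681 - 31535)*(-39537) = -29854*(-39537) = 1180337598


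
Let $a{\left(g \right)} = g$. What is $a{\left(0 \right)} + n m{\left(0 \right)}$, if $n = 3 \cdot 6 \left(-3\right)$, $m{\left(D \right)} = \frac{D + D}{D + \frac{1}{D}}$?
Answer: $0$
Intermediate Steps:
$m{\left(D \right)} = \frac{2 D}{D + \frac{1}{D}}$
$n = -54$ ($n = 18 \left(-3\right) = -54$)
$a{\left(0 \right)} + n m{\left(0 \right)} = 0 - 54 \frac{2 \cdot 0^{2}}{1 + 0^{2}} = 0 - 54 \cdot 2 \cdot 0 \frac{1}{1 + 0} = 0 - 54 \cdot 2 \cdot 0 \cdot 1^{-1} = 0 - 54 \cdot 2 \cdot 0 \cdot 1 = 0 - 0 = 0 + 0 = 0$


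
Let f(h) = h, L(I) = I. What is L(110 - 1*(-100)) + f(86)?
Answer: 296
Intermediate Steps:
L(110 - 1*(-100)) + f(86) = (110 - 1*(-100)) + 86 = (110 + 100) + 86 = 210 + 86 = 296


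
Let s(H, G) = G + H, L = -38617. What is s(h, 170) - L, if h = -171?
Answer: 38616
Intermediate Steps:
s(h, 170) - L = (170 - 171) - 1*(-38617) = -1 + 38617 = 38616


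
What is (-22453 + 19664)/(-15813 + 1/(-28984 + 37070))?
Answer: 22551854/127863917 ≈ 0.17637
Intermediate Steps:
(-22453 + 19664)/(-15813 + 1/(-28984 + 37070)) = -2789/(-15813 + 1/8086) = -2789/(-127863917/8086) = -2789*(-8086/127863917) = 22551854/127863917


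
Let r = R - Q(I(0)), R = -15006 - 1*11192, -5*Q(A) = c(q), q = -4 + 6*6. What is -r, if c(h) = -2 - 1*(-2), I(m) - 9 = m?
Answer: 26198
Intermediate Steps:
q = 32 (q = -4 + 36 = 32)
I(m) = 9 + m
c(h) = 0 (c(h) = -2 + 2 = 0)
Q(A) = 0 (Q(A) = -⅕*0 = 0)
R = -26198 (R = -15006 - 11192 = -26198)
r = -26198 (r = -26198 - 1*0 = -26198 + 0 = -26198)
-r = -1*(-26198) = 26198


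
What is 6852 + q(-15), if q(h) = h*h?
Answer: 7077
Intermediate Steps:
q(h) = h**2
6852 + q(-15) = 6852 + (-15)**2 = 6852 + 225 = 7077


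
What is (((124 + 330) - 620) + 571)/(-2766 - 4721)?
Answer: -405/7487 ≈ -0.054094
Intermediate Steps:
(((124 + 330) - 620) + 571)/(-2766 - 4721) = ((454 - 620) + 571)/(-7487) = (-166 + 571)*(-1/7487) = 405*(-1/7487) = -405/7487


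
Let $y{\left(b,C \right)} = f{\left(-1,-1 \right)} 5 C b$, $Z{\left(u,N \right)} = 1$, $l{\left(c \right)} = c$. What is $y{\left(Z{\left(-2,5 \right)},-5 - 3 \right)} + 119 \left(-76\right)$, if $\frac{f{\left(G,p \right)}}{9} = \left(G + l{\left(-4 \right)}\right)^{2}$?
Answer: $-18044$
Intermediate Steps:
$f{\left(G,p \right)} = 9 \left(-4 + G\right)^{2}$ ($f{\left(G,p \right)} = 9 \left(G - 4\right)^{2} = 9 \left(-4 + G\right)^{2}$)
$y{\left(b,C \right)} = 1125 C b$ ($y{\left(b,C \right)} = 9 \left(-4 - 1\right)^{2} \cdot 5 C b = 9 \left(-5\right)^{2} \cdot 5 C b = 9 \cdot 25 \cdot 5 C b = 225 \cdot 5 C b = 1125 C b$)
$y{\left(Z{\left(-2,5 \right)},-5 - 3 \right)} + 119 \left(-76\right) = 1125 \left(-5 - 3\right) 1 + 119 \left(-76\right) = 1125 \left(-8\right) 1 - 9044 = -9000 - 9044 = -18044$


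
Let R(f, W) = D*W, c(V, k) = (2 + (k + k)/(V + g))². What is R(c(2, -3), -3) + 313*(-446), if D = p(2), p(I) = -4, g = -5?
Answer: -139586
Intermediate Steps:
D = -4
c(V, k) = (2 + 2*k/(-5 + V))² (c(V, k) = (2 + (k + k)/(V - 5))² = (2 + (2*k)/(-5 + V))² = (2 + 2*k/(-5 + V))²)
R(f, W) = -4*W
R(c(2, -3), -3) + 313*(-446) = -4*(-3) + 313*(-446) = 12 - 139598 = -139586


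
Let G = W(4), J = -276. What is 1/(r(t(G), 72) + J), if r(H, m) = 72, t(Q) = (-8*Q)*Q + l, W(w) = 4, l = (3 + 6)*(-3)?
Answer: -1/204 ≈ -0.0049020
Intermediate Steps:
l = -27 (l = 9*(-3) = -27)
G = 4
t(Q) = -27 - 8*Q² (t(Q) = (-8*Q)*Q - 27 = -8*Q² - 27 = -27 - 8*Q²)
1/(r(t(G), 72) + J) = 1/(72 - 276) = 1/(-204) = -1/204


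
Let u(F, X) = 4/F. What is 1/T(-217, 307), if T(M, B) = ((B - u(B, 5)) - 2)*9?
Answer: 307/842679 ≈ 0.00036431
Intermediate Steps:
T(M, B) = -18 - 36/B + 9*B (T(M, B) = ((B - 4/B) - 2)*9 = (-2 + B - 4/B)*9 = -18 - 36/B + 9*B)
1/T(-217, 307) = 1/(-18 - 36/307 + 9*307) = 1/(-18 - 36*1/307 + 2763) = 1/(-18 - 36/307 + 2763) = 1/(842679/307) = 307/842679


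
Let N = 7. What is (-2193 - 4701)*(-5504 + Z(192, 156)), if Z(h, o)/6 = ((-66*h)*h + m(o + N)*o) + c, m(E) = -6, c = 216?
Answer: 100707331392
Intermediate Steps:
Z(h, o) = 1296 - 396*h² - 36*o (Z(h, o) = 6*(((-66*h)*h - 6*o) + 216) = 6*((-66*h² - 6*o) + 216) = 6*(216 - 66*h² - 6*o) = 1296 - 396*h² - 36*o)
(-2193 - 4701)*(-5504 + Z(192, 156)) = (-2193 - 4701)*(-5504 + (1296 - 396*192² - 36*156)) = -6894*(-5504 + (1296 - 396*36864 - 5616)) = -6894*(-5504 + (1296 - 14598144 - 5616)) = -6894*(-5504 - 14602464) = -6894*(-14607968) = 100707331392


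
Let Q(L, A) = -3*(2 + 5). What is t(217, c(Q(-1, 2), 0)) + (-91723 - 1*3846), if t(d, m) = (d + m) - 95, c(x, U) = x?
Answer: -95468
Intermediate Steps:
Q(L, A) = -21 (Q(L, A) = -3*7 = -21)
t(d, m) = -95 + d + m
t(217, c(Q(-1, 2), 0)) + (-91723 - 1*3846) = (-95 + 217 - 21) + (-91723 - 1*3846) = 101 + (-91723 - 3846) = 101 - 95569 = -95468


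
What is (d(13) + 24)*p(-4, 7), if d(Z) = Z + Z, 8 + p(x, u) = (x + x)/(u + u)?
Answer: -3000/7 ≈ -428.57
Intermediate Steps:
p(x, u) = -8 + x/u (p(x, u) = -8 + (x + x)/(u + u) = -8 + (2*x)/((2*u)) = -8 + (2*x)*(1/(2*u)) = -8 + x/u)
d(Z) = 2*Z
(d(13) + 24)*p(-4, 7) = (2*13 + 24)*(-8 - 4/7) = (26 + 24)*(-8 - 4*1/7) = 50*(-8 - 4/7) = 50*(-60/7) = -3000/7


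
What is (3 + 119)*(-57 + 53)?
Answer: -488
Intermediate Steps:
(3 + 119)*(-57 + 53) = 122*(-4) = -488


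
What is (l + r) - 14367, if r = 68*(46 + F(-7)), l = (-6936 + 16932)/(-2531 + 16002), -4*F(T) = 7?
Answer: -152993622/13471 ≈ -11357.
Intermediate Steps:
F(T) = -7/4 (F(T) = -¼*7 = -7/4)
l = 9996/13471 ≈ 0.74204
r = 3009 (r = 68*(46 - 7/4) = 68*(177/4) = 3009)
(l + r) - 14367 = (9996/13471 + 3009) - 14367 = 40544235/13471 - 14367 = -152993622/13471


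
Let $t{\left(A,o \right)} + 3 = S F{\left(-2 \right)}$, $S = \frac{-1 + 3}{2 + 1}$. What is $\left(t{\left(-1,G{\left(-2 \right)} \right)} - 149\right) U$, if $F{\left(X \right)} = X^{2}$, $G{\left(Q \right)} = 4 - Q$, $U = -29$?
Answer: $\frac{12992}{3} \approx 4330.7$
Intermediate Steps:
$S = \frac{2}{3} \approx 0.66667$
$t{\left(A,o \right)} = - \frac{1}{3}$ ($t{\left(A,o \right)} = -3 + \frac{2 \left(-2\right)^{2}}{3} = -3 + \frac{2}{3} \cdot 4 = -3 + \frac{8}{3} = - \frac{1}{3}$)
$\left(t{\left(-1,G{\left(-2 \right)} \right)} - 149\right) U = \left(- \frac{1}{3} - 149\right) \left(-29\right) = \left(- \frac{448}{3}\right) \left(-29\right) = \frac{12992}{3}$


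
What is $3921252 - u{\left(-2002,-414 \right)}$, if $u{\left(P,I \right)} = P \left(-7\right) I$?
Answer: $9723048$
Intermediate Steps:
$u{\left(P,I \right)} = - 7 I P$ ($u{\left(P,I \right)} = - 7 P I = - 7 I P$)
$3921252 - u{\left(-2002,-414 \right)} = 3921252 - \left(-7\right) \left(-414\right) \left(-2002\right) = 3921252 - -5801796 = 3921252 + 5801796 = 9723048$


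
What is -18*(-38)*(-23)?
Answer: -15732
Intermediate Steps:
-18*(-38)*(-23) = 684*(-23) = -15732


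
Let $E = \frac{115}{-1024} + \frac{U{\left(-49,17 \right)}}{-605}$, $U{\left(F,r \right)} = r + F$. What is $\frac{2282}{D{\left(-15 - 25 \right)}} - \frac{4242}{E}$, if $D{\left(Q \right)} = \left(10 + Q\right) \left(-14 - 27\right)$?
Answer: $\frac{538754786129}{7545435} \approx 71401.0$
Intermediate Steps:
$U{\left(F,r \right)} = F + r$
$E = - \frac{36807}{619520}$ ($E = \frac{115}{-1024} + \frac{-49 + 17}{-605} = 115 \left(- \frac{1}{1024}\right) - - \frac{32}{605} = - \frac{115}{1024} + \frac{32}{605} = - \frac{36807}{619520} \approx -0.059412$)
$D{\left(Q \right)} = -410 - 41 Q$ ($D{\left(Q \right)} = \left(10 + Q\right) \left(-41\right) = -410 - 41 Q$)
$\frac{2282}{D{\left(-15 - 25 \right)}} - \frac{4242}{E} = \frac{2282}{-410 - 41 \left(-15 - 25\right)} - \frac{4242}{- \frac{36807}{619520}} = \frac{2282}{-410 - -1640} - - \frac{876001280}{12269} = \frac{2282}{-410 + 1640} + \frac{876001280}{12269} = \frac{2282}{1230} + \frac{876001280}{12269} = 2282 \cdot \frac{1}{1230} + \frac{876001280}{12269} = \frac{1141}{615} + \frac{876001280}{12269} = \frac{538754786129}{7545435}$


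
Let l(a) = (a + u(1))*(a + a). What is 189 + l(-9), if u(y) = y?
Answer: 333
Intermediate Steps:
l(a) = 2*a*(1 + a) (l(a) = (a + 1)*(a + a) = (1 + a)*(2*a) = 2*a*(1 + a))
189 + l(-9) = 189 + 2*(-9)*(1 - 9) = 189 + 2*(-9)*(-8) = 189 + 144 = 333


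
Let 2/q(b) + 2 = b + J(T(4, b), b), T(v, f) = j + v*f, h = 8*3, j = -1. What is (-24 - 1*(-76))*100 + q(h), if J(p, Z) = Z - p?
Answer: 254798/49 ≈ 5200.0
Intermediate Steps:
h = 24
T(v, f) = -1 + f*v (T(v, f) = -1 + v*f = -1 + f*v)
q(b) = 2/(-1 - 2*b) (q(b) = 2/(-2 + (b + (b - (-1 + b*4)))) = 2/(-2 + (b + (b - (-1 + 4*b)))) = 2/(-2 + (b + (b + (1 - 4*b)))) = 2/(-2 + (b + (1 - 3*b))) = 2/(-2 + (1 - 2*b)) = 2/(-1 - 2*b))
(-24 - 1*(-76))*100 + q(h) = (-24 - 1*(-76))*100 - 2/(1 + 2*24) = (-24 + 76)*100 - 2/(1 + 48) = 52*100 - 2/49 = 5200 - 2*1/49 = 5200 - 2/49 = 254798/49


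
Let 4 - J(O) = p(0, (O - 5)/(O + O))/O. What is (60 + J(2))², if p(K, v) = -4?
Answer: 4356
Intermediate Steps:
J(O) = 4 + 4/O (J(O) = 4 - (-4)/O = 4 + 4/O)
(60 + J(2))² = (60 + (4 + 4/2))² = (60 + (4 + 4*(½)))² = (60 + (4 + 2))² = (60 + 6)² = 66² = 4356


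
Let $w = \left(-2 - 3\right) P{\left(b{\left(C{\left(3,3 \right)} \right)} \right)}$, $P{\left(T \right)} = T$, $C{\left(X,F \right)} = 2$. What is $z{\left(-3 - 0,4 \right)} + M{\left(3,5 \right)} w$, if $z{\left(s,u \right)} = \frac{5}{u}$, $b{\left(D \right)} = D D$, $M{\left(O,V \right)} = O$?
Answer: $- \frac{235}{4} \approx -58.75$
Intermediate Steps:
$b{\left(D \right)} = D^{2}$
$w = -20$ ($w = \left(-2 - 3\right) 2^{2} = \left(-5\right) 4 = -20$)
$z{\left(-3 - 0,4 \right)} + M{\left(3,5 \right)} w = \frac{5}{4} + 3 \left(-20\right) = 5 \cdot \frac{1}{4} - 60 = \frac{5}{4} - 60 = - \frac{235}{4}$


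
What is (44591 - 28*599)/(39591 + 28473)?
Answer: 9273/22688 ≈ 0.40872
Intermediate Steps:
(44591 - 28*599)/(39591 + 28473) = (44591 - 16772)/68064 = 27819*(1/68064) = 9273/22688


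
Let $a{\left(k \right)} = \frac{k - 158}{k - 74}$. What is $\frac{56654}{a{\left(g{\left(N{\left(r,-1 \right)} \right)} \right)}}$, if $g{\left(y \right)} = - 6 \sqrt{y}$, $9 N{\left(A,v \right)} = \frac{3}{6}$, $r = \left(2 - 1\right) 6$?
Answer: $\frac{47306090}{1783} + \frac{339924 \sqrt{2}}{1783} \approx 26801.0$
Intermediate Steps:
$r = 6$ ($r = 1 \cdot 6 = 6$)
$N{\left(A,v \right)} = \frac{1}{18}$ ($N{\left(A,v \right)} = \frac{3 \cdot \frac{1}{6}}{9} = \frac{1}{9} \cdot \frac{1}{2} = \frac{1}{18}$)
$a{\left(k \right)} = \frac{-158 + k}{-74 + k}$
$\frac{56654}{a{\left(g{\left(N{\left(r,-1 \right)} \right)} \right)}} = \frac{56654}{\frac{1}{-74 - \frac{6}{3 \sqrt{2}}} \left(-158 - \frac{6}{3 \sqrt{2}}\right)} = \frac{56654}{\frac{1}{-74 - 6 \frac{\sqrt{2}}{6}} \left(-158 - 6 \frac{\sqrt{2}}{6}\right)} = \frac{56654}{\frac{1}{-74 - \sqrt{2}} \left(-158 - \sqrt{2}\right)} = 56654 \frac{-74 - \sqrt{2}}{-158 - \sqrt{2}} = \frac{56654 \left(-74 - \sqrt{2}\right)}{-158 - \sqrt{2}}$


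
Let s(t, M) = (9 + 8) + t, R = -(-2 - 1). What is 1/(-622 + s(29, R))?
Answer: -1/576 ≈ -0.0017361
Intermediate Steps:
R = 3 (R = -1*(-3) = 3)
s(t, M) = 17 + t
1/(-622 + s(29, R)) = 1/(-622 + (17 + 29)) = 1/(-622 + 46) = 1/(-576) = -1/576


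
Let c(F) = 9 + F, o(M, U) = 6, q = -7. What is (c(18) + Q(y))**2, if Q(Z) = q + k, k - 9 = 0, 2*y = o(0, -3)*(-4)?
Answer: 841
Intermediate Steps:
y = -12 (y = (6*(-4))/2 = (1/2)*(-24) = -12)
k = 9 (k = 9 + 0 = 9)
Q(Z) = 2 (Q(Z) = -7 + 9 = 2)
(c(18) + Q(y))**2 = ((9 + 18) + 2)**2 = (27 + 2)**2 = 29**2 = 841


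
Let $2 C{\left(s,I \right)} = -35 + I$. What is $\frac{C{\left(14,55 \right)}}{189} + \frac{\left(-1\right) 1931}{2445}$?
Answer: $- \frac{113503}{154035} \approx -0.73687$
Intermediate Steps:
$C{\left(s,I \right)} = - \frac{35}{2} + \frac{I}{2}$ ($C{\left(s,I \right)} = \frac{-35 + I}{2} = - \frac{35}{2} + \frac{I}{2}$)
$\frac{C{\left(14,55 \right)}}{189} + \frac{\left(-1\right) 1931}{2445} = \frac{- \frac{35}{2} + \frac{1}{2} \cdot 55}{189} + \frac{\left(-1\right) 1931}{2445} = \left(- \frac{35}{2} + \frac{55}{2}\right) \frac{1}{189} - \frac{1931}{2445} = 10 \cdot \frac{1}{189} - \frac{1931}{2445} = \frac{10}{189} - \frac{1931}{2445} = - \frac{113503}{154035}$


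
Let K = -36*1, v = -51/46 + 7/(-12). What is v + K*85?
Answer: -845027/276 ≈ -3061.7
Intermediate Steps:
v = -467/276 (v = -51*1/46 + 7*(-1/12) = -51/46 - 7/12 = -467/276 ≈ -1.6920)
K = -36
v + K*85 = -467/276 - 36*85 = -467/276 - 3060 = -845027/276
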